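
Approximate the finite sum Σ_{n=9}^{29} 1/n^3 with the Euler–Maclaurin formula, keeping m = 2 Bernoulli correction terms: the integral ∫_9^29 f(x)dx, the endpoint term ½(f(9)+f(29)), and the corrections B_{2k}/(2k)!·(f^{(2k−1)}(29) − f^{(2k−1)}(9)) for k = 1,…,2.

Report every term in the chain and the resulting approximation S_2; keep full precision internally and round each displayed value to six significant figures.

Integral: ∫_9^29 1/x^3 dx = 0.00557831.
Boundary: ½(f(9) + f(29)) = ½(0.00137174 + 4.10021e-05) = 0.000706372.
So far: 0.00628468.
Correction k=1: B_{2}/2! · (f^{(1)}(29) − f^{(1)}(9)) = 1/12 · (-4.24160e-06 − (-0.000457247)) = 3.77505e-05.
Running total after k=1: 0.00632243.
Correction k=2: B_{4}/4! · (f^{(3)}(29) − f^{(3)}(9)) = −1/720 · (-1.00870e-07 − (-0.000112901)) = -1.56666e-07.

S_2 ≈ 0.00632228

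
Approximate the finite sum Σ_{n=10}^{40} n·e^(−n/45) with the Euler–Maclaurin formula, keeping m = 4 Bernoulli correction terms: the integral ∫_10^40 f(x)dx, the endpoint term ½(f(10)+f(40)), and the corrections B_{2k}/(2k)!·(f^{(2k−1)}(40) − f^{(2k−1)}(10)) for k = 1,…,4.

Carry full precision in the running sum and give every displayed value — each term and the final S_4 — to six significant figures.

Integral: ∫_10^40 x·e^(−x/45) dx = 409.321.
Boundary: ½(f(10) + f(40)) = ½(8.00737 + 16.4445) = 12.2259.
Running total after boundary: 421.546.
Correction k=1: B_{2}/2! · (f^{(1)}(40) − f^{(1)}(10)) = 1/12 · (0.0456791 − 0.622796) = -0.0480931.
Partial sum through k=1: 421.498.
Correction k=2: B_{4}/4! · (f^{(3)}(40) − f^{(3)}(10)) = −1/720 · (0.000428594 − 0.00109841) = 9.30293e-07.
Partial sum through k=2: 421.498.
Correction k=3: B_{6}/6! · (f^{(5)}(40) − f^{(5)}(10)) = 1/30240 · (4.12164e-07 − 9.32966e-07) = -1.72223e-11.
Partial sum through k=3: 421.498.
Correction k=4: B_{8}/8! · (f^{(7)}(40) − f^{(7)}(10)) = −1/1209600 · (3.02556e-10 − 6.53585e-10) = 2.90203e-16.

S_4 ≈ 421.498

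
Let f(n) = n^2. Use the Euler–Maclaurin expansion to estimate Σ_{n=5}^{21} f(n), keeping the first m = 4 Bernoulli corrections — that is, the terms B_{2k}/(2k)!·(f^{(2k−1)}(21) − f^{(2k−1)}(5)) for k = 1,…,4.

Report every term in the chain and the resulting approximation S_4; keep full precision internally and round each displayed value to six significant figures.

S_4 ≈ 3281.00

The integral term ∫_5^21 x^2 dx = 3045.33.
½[f(5) + f(21)] = ½[25.0000 + 441.000] = 233.000.
So far: 3278.33.
Correction k=1: B_{2}/2! · (f^{(1)}(21) − f^{(1)}(5)) = 1/12 · (42.0000 − 10.0000) = 2.66667.
Partial sum through k=1: 3281.00.
Correction k=2: B_{4}/4! · (f^{(3)}(21) − f^{(3)}(5)) = −1/720 · (0.00000 − 0.00000) = 0.00000.
Partial sum through k=2: 3281.00.
Correction k=3: B_{6}/6! · (f^{(5)}(21) − f^{(5)}(5)) = 1/30240 · (0.00000 − 0.00000) = 0.00000.
Partial sum through k=3: 3281.00.
Correction k=4: B_{8}/8! · (f^{(7)}(21) − f^{(7)}(5)) = −1/1209600 · (0.00000 − 0.00000) = 0.00000.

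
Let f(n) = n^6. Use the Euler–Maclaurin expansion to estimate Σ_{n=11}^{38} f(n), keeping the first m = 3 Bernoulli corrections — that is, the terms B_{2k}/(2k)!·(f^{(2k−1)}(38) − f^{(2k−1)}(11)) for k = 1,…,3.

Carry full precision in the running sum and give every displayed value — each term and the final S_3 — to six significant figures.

Integral: ∫_11^38 x^6 dx = 1.63423e+10.
Endpoint term: (f(11) + f(38))/2 = (1.77156e+06 + 3.01094e+09)/2 = 1.50635e+09.
Integral + boundary = 1.78487e+10.
k=1: B_{2}/(2)! × [f^{(1)}(38) − f^{(1)}(11)] = 1/12 × (4.75411e+08 − 966306) = 3.95371e+07.
After k=1: 1.78882e+10.
k=2: B_{4}/(4)! × [f^{(3)}(38) − f^{(3)}(11)] = −1/720 × (6.58464e+06 − 159720) = -8923.50.
After k=2: 1.78882e+10.
k=3: B_{6}/(6)! × [f^{(5)}(38) − f^{(5)}(11)] = 1/30240 × (27360.0 − 7920.00) = 0.642857.

S_3 ≈ 1.78882e+10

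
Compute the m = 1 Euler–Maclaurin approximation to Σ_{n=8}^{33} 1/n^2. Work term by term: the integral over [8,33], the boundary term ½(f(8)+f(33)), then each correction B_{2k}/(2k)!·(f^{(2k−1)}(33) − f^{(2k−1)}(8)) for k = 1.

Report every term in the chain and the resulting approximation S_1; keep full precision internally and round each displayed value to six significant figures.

Integral: ∫_8^33 1/x^2 dx = 0.0946970.
Boundary: ½(f(8) + f(33)) = ½(0.0156250 + 0.000918274) = 0.00827164.
Running total after boundary: 0.102969.
Correction k=1: B_{2}/2! · (f^{(1)}(33) − f^{(1)}(8)) = 1/12 · (-5.56529e-05 − (-0.00390625)) = 0.000320883.

S_1 ≈ 0.103289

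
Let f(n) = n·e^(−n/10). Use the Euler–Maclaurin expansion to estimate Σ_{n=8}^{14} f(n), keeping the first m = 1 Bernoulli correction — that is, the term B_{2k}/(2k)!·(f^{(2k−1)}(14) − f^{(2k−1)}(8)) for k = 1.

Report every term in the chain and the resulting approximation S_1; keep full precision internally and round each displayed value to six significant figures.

S_1 ≈ 25.2037

The integral term ∫_8^14 x·e^(−x/10) dx = 21.6959.
½[f(8) + f(14)] = ½[3.59463 + 3.45236] = 3.52349.
Running total after boundary: 25.2194.
Correction k=1: B_{2}/2! · (f^{(1)}(14) − f^{(1)}(8)) = 1/12 · (-0.0986388 − 0.0898658) = -0.0157087.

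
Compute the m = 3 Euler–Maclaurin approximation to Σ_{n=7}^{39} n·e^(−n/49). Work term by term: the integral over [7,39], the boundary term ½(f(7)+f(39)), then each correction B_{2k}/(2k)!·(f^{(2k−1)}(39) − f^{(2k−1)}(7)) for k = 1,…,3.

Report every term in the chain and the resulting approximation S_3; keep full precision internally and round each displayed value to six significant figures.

Integral: ∫_7^39 x·e^(−x/49) dx = 433.282.
Endpoint term: (f(7) + f(39))/2 = (6.06815 + 17.5955)/2 = 11.8318.
Running total after boundary: 445.114.
Correction k=1: B_{2}/2! · (f^{(1)}(39) − f^{(1)}(7)) = 1/12 · (0.0920748 − 0.743038) = -0.0542469.
Running total after k=1: 445.060.
Correction k=2: B_{4}/4! · (f^{(3)}(39) − f^{(3)}(7)) = −1/720 · (0.000414164 − 0.00103157) = 8.57505e-07.
Running total after k=2: 445.060.
Correction k=3: B_{6}/6! · (f^{(5)}(39) − f^{(5)}(7)) = 1/30240 · (3.29021e-07 − 7.30389e-07) = -1.32728e-11.

S_3 ≈ 445.060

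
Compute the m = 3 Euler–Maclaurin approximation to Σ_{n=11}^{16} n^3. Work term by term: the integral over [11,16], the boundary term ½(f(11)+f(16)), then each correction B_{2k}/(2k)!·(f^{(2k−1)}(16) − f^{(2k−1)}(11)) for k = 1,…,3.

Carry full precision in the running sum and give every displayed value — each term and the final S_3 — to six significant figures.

∫_11^16 x^3 dx evaluates to 12723.8.
½[f(11) + f(16)] = ½[1331.00 + 4096.00] = 2713.50.
So far: 15437.2.
Order-1 term: 1/12 · (768.000 − 363.000) = 33.7500.
After k=1: 15471.0.
Order-2 term: −1/720 · (6.00000 − 6.00000) = 0.00000.
After k=2: 15471.0.
Order-3 term: 1/30240 · (0.00000 − 0.00000) = 0.00000.

S_3 ≈ 15471.0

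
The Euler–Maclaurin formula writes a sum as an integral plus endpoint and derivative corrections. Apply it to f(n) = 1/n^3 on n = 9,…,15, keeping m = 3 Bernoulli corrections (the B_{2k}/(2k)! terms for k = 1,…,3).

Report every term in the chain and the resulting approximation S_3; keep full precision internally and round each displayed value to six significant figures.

S_3 ≈ 0.00481765

∫_9^15 1/x^3 dx evaluates to 0.00395062.
Endpoint term: (f(9) + f(15))/2 = (0.00137174 + 0.000296296)/2 = 0.000834019.
Integral + boundary = 0.00478464.
k=1: B_{2}/(2)! × [f^{(1)}(15) − f^{(1)}(9)] = 1/12 × (-5.92593e-05 − (-0.000457247)) = 3.31657e-05.
Partial sum through k=1: 0.00481780.
k=2: B_{4}/(4)! × [f^{(3)}(15) − f^{(3)}(9)] = −1/720 × (-5.26749e-06 − (-0.000112901)) = -1.49490e-07.
Partial sum through k=2: 0.00481765.
k=3: B_{6}/(6)! × [f^{(5)}(15) − f^{(5)}(9)] = 1/30240 × (-9.83265e-07 − (-5.85410e-05)) = 1.90337e-09.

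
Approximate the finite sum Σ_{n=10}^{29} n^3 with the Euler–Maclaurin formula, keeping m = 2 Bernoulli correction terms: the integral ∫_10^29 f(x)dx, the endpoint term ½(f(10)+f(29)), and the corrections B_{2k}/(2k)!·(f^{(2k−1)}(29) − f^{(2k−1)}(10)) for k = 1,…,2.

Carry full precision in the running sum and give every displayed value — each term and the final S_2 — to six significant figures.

∫_10^29 x^3 dx evaluates to 174320.
Endpoint term: (f(10) + f(29))/2 = (1000.00 + 24389.0)/2 = 12694.5.
Integral + boundary = 187015.
Correction k=1: B_{2}/2! · (f^{(1)}(29) − f^{(1)}(10)) = 1/12 · (2523.00 − 300.000) = 185.250.
Running total after k=1: 187200.
Correction k=2: B_{4}/4! · (f^{(3)}(29) − f^{(3)}(10)) = −1/720 · (6.00000 − 6.00000) = 0.00000.

S_2 ≈ 187200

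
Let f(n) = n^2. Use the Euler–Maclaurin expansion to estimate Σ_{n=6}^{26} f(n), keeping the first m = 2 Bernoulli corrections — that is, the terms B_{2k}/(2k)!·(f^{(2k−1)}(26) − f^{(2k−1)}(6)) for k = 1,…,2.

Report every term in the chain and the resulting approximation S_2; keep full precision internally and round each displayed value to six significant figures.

∫_6^26 x^2 dx evaluates to 5786.67.
½[f(6) + f(26)] = ½[36.0000 + 676.000] = 356.000.
So far: 6142.67.
Order-1 term: 1/12 · (52.0000 − 12.0000) = 3.33333.
After k=1: 6146.00.
Order-2 term: −1/720 · (0.00000 − 0.00000) = 0.00000.

S_2 ≈ 6146.00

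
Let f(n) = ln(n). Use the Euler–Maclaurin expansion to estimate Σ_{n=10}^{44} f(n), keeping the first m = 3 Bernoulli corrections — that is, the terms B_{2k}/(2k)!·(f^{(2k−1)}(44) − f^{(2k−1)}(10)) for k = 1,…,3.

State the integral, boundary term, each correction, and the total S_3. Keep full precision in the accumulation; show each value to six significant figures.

S_3 ≈ 112.515

The integral term ∫_10^44 ln(x) dx = 109.478.
Boundary: ½(f(10) + f(44)) = ½(2.30259 + 3.78419) = 3.04339.
Running total after boundary: 112.522.
Correction k=1: B_{2}/2! · (f^{(1)}(44) − f^{(1)}(10)) = 1/12 · (0.0227273 − 0.100000) = -0.00643939.
Running total after k=1: 112.515.
Correction k=2: B_{4}/4! · (f^{(3)}(44) − f^{(3)}(10)) = −1/720 · (2.34786e-05 − 0.00200000) = 2.74517e-06.
Running total after k=2: 112.515.
Correction k=3: B_{6}/6! · (f^{(5)}(44) − f^{(5)}(10)) = 1/30240 · (1.45528e-07 − 0.000240000) = -7.93170e-09.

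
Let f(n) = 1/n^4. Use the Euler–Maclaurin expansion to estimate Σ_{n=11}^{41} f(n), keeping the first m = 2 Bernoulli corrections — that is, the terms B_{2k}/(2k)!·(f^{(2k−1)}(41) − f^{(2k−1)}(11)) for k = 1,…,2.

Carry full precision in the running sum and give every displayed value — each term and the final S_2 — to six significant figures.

The integral term ∫_11^41 1/x^4 dx = 0.000245602.
Boundary: ½(f(11) + f(41)) = ½(6.83013e-05 + 3.53887e-07) = 3.43276e-05.
Running total after boundary: 0.000279929.
Correction k=1: B_{2}/2! · (f^{(1)}(41) − f^{(1)}(11)) = 1/12 · (-3.45256e-08 − (-2.48369e-05)) = 2.06686e-06.
Running total after k=1: 0.000281996.
Correction k=2: B_{4}/4! · (f^{(3)}(41) − f^{(3)}(11)) = −1/720 · (-6.16161e-10 − (-6.15790e-06)) = -8.55178e-09.

S_2 ≈ 0.000281988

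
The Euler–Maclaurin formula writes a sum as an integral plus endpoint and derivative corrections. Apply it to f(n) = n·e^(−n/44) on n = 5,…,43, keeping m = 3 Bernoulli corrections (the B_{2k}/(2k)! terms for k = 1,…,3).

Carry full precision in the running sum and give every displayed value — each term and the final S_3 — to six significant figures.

S_3 ≈ 494.051

∫_5^43 x·e^(−x/44) dx evaluates to 483.793.
Endpoint term: (f(5) + f(43))/2 = (4.46291 + 16.1825)/2 = 10.3227.
Integral + boundary = 494.116.
Order-1 term: 1/12 · (0.00855309 − 0.791153) = -0.0652166.
Partial sum through k=1: 494.051.
Order-2 term: −1/720 · (0.000393195 − 0.00133074) = 1.30215e-06.
Partial sum through k=2: 494.051.
Order-3 term: 1/30240 · (4.03911e-07 − 1.16365e-06) = -2.51237e-11.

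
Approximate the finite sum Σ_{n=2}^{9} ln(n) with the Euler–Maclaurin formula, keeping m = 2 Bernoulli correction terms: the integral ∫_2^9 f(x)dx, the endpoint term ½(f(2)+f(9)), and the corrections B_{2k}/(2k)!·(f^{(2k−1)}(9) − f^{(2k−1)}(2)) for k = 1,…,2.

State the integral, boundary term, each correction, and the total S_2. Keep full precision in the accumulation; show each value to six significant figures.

∫_2^9 ln(x) dx evaluates to 11.3887.
Boundary: ½(f(2) + f(9)) = ½(0.693147 + 2.19722) = 1.44519.
So far: 12.8339.
k=1: B_{2}/(2)! × [f^{(1)}(9) − f^{(1)}(2)] = 1/12 × (0.111111 − 0.500000) = -0.0324074.
Partial sum through k=1: 12.8015.
k=2: B_{4}/(4)! × [f^{(3)}(9) − f^{(3)}(2)] = −1/720 × (0.00274348 − 0.250000) = 0.000343412.

S_2 ≈ 12.8018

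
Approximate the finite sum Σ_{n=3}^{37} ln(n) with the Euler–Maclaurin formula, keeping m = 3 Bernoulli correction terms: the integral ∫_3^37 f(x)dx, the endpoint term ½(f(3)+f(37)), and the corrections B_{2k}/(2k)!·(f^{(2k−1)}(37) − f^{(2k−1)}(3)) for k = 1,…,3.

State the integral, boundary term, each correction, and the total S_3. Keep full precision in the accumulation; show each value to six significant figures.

S_3 ≈ 98.6375

Integral: ∫_3^37 ln(x) dx = 96.3081.
½[f(3) + f(37)] = ½[1.09861 + 3.61092] = 2.35477.
So far: 98.6629.
Correction k=1: B_{2}/2! · (f^{(1)}(37) − f^{(1)}(3)) = 1/12 · (0.0270270 − 0.333333) = -0.0255255.
Running total after k=1: 98.6374.
Correction k=2: B_{4}/4! · (f^{(3)}(37) − f^{(3)}(3)) = −1/720 · (3.94843e-05 − 0.0740741) = 0.000102826.
Running total after k=2: 98.6375.
Correction k=3: B_{6}/6! · (f^{(5)}(37) − f^{(5)}(3)) = 1/30240 · (3.46101e-07 − 0.0987654) = -3.26604e-06.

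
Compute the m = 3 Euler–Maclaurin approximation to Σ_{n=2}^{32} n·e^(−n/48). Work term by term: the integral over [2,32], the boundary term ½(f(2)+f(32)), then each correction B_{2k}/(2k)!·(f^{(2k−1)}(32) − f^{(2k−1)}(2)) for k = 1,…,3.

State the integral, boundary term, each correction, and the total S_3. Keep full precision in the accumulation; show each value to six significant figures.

S_3 ≈ 339.644

∫_2^32 x·e^(−x/48) dx evaluates to 330.533.
½[f(2) + f(32)] = ½[1.91838 + 16.4293] = 9.17386.
Running total after boundary: 339.707.
Correction k=1: B_{2}/2! · (f^{(1)}(32) − f^{(1)}(2)) = 1/12 · (0.171139 − 0.919223) = -0.0623403.
Partial sum through k=1: 339.644.
Correction k=2: B_{4}/4! · (f^{(3)}(32) − f^{(3)}(2)) = −1/720 · (0.000519954 − 0.00123160) = 9.88395e-07.
Partial sum through k=2: 339.644.
Correction k=3: B_{6}/6! · (f^{(5)}(32) − f^{(5)}(2)) = 1/30240 · (4.19109e-07 − 8.95932e-07) = -1.57679e-11.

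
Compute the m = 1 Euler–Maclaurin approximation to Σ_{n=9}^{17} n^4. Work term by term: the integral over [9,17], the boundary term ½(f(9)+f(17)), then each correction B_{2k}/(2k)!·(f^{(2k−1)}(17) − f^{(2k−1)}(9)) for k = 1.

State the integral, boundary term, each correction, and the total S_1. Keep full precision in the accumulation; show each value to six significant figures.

The integral term ∫_9^17 x^4 dx = 272162.
Boundary: ½(f(9) + f(17)) = ½(6561.00 + 83521.0) = 45041.0.
Running total after boundary: 317203.
k=1: B_{2}/(2)! × [f^{(1)}(17) − f^{(1)}(9)] = 1/12 × (19652.0 − 2916.00) = 1394.67.

S_1 ≈ 318597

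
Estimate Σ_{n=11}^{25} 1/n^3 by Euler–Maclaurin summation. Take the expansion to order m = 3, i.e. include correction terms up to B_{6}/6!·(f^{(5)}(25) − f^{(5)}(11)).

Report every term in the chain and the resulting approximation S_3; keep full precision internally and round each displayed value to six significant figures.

S_3 ≈ 0.00375628

The integral term ∫_11^25 1/x^3 dx = 0.00333223.
½[f(11) + f(25)] = ½[0.000751315 + 6.40000e-05] = 0.000407657.
Integral + boundary = 0.00373989.
Correction k=1: B_{2}/2! · (f^{(1)}(25) − f^{(1)}(11)) = 1/12 · (-7.68000e-06 − (-0.000204904)) = 1.64353e-05.
After k=1: 0.00375632.
Correction k=2: B_{4}/4! · (f^{(3)}(25) − f^{(3)}(11)) = −1/720 · (-2.45760e-07 − (-3.38684e-05)) = -4.66982e-08.
After k=2: 0.00375628.
Correction k=3: B_{6}/6! · (f^{(5)}(25) − f^{(5)}(11)) = 1/30240 · (-1.65151e-08 − (-1.17560e-05)) = 3.88210e-10.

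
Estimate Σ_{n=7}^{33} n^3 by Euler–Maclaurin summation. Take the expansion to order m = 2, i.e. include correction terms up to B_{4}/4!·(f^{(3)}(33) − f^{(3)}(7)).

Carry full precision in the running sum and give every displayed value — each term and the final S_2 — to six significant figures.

S_2 ≈ 314280

∫_7^33 x^3 dx evaluates to 295880.
Endpoint term: (f(7) + f(33))/2 = (343.000 + 35937.0)/2 = 18140.0.
Integral + boundary = 314020.
Order-1 term: 1/12 · (3267.00 − 147.000) = 260.000.
Partial sum through k=1: 314280.
Order-2 term: −1/720 · (6.00000 − 6.00000) = 0.00000.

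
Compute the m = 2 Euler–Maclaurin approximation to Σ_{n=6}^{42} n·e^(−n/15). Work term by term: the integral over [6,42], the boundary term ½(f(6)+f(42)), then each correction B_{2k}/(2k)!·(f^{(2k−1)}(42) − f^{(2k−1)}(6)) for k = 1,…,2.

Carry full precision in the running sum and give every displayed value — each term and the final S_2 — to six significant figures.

S_2 ≈ 162.404

∫_6^42 x·e^(−x/15) dx evaluates to 159.158.
½[f(6) + f(42)] = ½[4.02192 + 2.55402] = 3.28797.
So far: 162.446.
Order-1 term: 1/12 · (-0.109458 − 0.402192) = -0.0426375.
Running total after k=1: 162.404.
Order-2 term: −1/720 · (5.40534e-05 − 0.00774592) = 1.06831e-05.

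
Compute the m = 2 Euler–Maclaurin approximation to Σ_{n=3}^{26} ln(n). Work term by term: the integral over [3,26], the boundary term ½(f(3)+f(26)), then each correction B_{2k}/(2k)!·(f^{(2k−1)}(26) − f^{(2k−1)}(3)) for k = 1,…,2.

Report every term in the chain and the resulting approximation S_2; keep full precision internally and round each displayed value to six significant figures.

S_2 ≈ 60.5686

The integral term ∫_3^26 ln(x) dx = 58.4147.
Boundary: ½(f(3) + f(26)) = ½(1.09861 + 3.25810) = 2.17835.
So far: 60.5930.
Correction k=1: B_{2}/2! · (f^{(1)}(26) − f^{(1)}(3)) = 1/12 · (0.0384615 − 0.333333) = -0.0245726.
After k=1: 60.5685.
Correction k=2: B_{4}/4! · (f^{(3)}(26) − f^{(3)}(3)) = −1/720 · (0.000113792 − 0.0740741) = 0.000102723.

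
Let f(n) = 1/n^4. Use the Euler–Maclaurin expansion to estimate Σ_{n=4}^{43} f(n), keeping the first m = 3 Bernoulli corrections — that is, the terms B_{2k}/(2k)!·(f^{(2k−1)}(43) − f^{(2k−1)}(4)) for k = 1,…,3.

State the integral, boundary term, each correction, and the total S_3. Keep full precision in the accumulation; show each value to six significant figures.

∫_4^43 1/x^4 dx evaluates to 0.00520414.
½[f(4) + f(43)] = ½[0.00390625 + 2.92500e-07] = 0.00195327.
Running total after boundary: 0.00715741.
Order-1 term: 1/12 · (-2.72093e-08 − (-0.00390625)) = 0.000325519.
After k=1: 0.00748293.
Order-2 term: −1/720 · (-4.41471e-10 − (-0.00732422)) = -1.01725e-05.
After k=2: 0.00747276.
Order-3 term: 1/30240 · (-1.33707e-11 − (-0.0256348)) = 8.47711e-07.

S_3 ≈ 0.00747361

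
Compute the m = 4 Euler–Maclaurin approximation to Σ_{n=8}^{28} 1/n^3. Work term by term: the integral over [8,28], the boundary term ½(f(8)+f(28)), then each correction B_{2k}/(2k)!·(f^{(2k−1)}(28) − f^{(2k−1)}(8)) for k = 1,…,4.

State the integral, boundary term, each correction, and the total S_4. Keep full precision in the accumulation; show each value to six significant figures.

Integral: ∫_8^28 1/x^3 dx = 0.00717474.
½[f(8) + f(28)] = ½[0.00195312 + 4.55539e-05] = 0.000999339.
Integral + boundary = 0.00817408.
Order-1 term: 1/12 · (-4.88078e-06 − (-0.000732422)) = 6.06284e-05.
Partial sum through k=1: 0.00823471.
Order-2 term: −1/720 · (-1.24510e-07 − (-0.000228882)) = -3.17719e-07.
Partial sum through k=2: 0.00823440.
Order-3 term: 1/30240 · (-6.67016e-09 − (-0.000150204)) = 4.96683e-09.
Partial sum through k=3: 0.00823440.
Order-4 term: −1/1209600 · (-6.12566e-10 − (-0.000168979)) = -1.39698e-10.

S_4 ≈ 0.00823440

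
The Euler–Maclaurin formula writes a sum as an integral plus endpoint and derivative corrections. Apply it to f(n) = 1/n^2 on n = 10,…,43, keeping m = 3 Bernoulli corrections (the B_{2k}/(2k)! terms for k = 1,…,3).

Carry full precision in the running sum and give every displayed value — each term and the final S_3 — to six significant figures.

S_3 ≈ 0.0821788

The integral term ∫_10^43 1/x^2 dx = 0.0767442.
Boundary: ½(f(10) + f(43)) = ½(0.0100000 + 0.000540833) = 0.00527042.
Integral + boundary = 0.0820146.
Order-1 term: 1/12 · (-2.51550e-05 − (-0.00200000)) = 0.000164570.
Running total after k=1: 0.0821792.
Order-2 term: −1/720 · (-1.63256e-07 − (-0.000240000)) = -3.33107e-07.
Running total after k=2: 0.0821788.
Order-3 term: 1/30240 · (-2.64883e-09 − (-7.20000e-05)) = 2.38086e-09.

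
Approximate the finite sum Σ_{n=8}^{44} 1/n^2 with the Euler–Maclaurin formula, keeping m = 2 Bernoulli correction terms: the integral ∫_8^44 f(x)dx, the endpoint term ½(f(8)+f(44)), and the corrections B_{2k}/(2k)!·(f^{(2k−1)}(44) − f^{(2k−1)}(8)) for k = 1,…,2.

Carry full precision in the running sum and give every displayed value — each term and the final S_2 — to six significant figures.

Integral: ∫_8^44 1/x^2 dx = 0.102273.
Endpoint term: (f(8) + f(44))/2 = (0.0156250 + 0.000516529)/2 = 0.00807076.
So far: 0.110343.
Correction k=1: B_{2}/2! · (f^{(1)}(44) − f^{(1)}(8)) = 1/12 · (-2.34786e-05 − (-0.00390625)) = 0.000323564.
After k=1: 0.110667.
Correction k=2: B_{4}/4! · (f^{(3)}(44) − f^{(3)}(8)) = −1/720 · (-1.45528e-07 − (-0.000732422)) = -1.01705e-06.

S_2 ≈ 0.110666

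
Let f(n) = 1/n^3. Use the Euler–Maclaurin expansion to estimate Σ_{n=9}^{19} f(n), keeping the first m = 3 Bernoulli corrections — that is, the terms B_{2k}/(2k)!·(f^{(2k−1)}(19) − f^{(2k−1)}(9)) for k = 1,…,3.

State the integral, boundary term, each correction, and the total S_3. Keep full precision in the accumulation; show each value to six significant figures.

The integral term ∫_9^19 1/x^3 dx = 0.00478780.
Boundary: ½(f(9) + f(19)) = ½(0.00137174 + 0.000145794) = 0.000758768.
Running total after boundary: 0.00554657.
k=1: B_{2}/(2)! × [f^{(1)}(19) − f^{(1)}(9)] = 1/12 × (-2.30201e-05 − (-0.000457247)) = 3.61856e-05.
Running total after k=1: 0.00558275.
k=2: B_{4}/(4)! × [f^{(3)}(19) − f^{(3)}(9)] = −1/720 × (-1.27535e-06 − (-0.000112901)) = -1.55035e-07.
Running total after k=2: 0.00558260.
k=3: B_{6}/(6)! × [f^{(5)}(19) − f^{(5)}(9)] = 1/30240 × (-1.48379e-07 − (-5.85410e-05)) = 1.93097e-09.

S_3 ≈ 0.00558260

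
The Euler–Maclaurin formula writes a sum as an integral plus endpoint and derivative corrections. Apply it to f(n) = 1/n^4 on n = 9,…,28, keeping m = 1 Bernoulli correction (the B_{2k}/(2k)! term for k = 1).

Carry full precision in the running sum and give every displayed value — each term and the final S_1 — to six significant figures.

Integral: ∫_9^28 1/x^4 dx = 0.000442063.
Boundary: ½(f(9) + f(28)) = ½(0.000152416 + 1.62693e-06) = 7.70214e-05.
Integral + boundary = 0.000519084.
Order-1 term: 1/12 · (-2.32418e-07 − (-6.77404e-05)) = 5.62566e-06.

S_1 ≈ 0.000524710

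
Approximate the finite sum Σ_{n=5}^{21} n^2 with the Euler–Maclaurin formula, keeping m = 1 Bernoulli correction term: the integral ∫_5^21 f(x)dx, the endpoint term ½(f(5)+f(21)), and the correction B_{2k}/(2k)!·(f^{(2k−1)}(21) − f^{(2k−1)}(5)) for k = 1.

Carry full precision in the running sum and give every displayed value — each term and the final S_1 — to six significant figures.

The integral term ∫_5^21 x^2 dx = 3045.33.
Endpoint term: (f(5) + f(21))/2 = (25.0000 + 441.000)/2 = 233.000.
Integral + boundary = 3278.33.
k=1: B_{2}/(2)! × [f^{(1)}(21) − f^{(1)}(5)] = 1/12 × (42.0000 − 10.0000) = 2.66667.

S_1 ≈ 3281.00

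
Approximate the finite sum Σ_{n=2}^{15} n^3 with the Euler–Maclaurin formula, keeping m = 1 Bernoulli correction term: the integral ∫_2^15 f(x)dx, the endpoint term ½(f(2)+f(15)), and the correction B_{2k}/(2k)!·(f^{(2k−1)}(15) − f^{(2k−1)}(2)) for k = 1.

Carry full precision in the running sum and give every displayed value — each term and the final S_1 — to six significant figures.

Integral: ∫_2^15 x^3 dx = 12652.2.
Endpoint term: (f(2) + f(15))/2 = (8.00000 + 3375.00)/2 = 1691.50.
So far: 14343.8.
k=1: B_{2}/(2)! × [f^{(1)}(15) − f^{(1)}(2)] = 1/12 × (675.000 − 12.0000) = 55.2500.

S_1 ≈ 14399.0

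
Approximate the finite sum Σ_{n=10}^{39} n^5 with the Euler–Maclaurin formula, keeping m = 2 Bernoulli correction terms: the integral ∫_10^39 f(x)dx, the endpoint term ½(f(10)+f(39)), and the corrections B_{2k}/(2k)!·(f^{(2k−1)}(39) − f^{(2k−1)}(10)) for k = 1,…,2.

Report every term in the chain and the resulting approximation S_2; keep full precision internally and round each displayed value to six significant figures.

S_2 ≈ 6.32412e+08

Integral: ∫_10^39 x^5 dx = 5.86291e+08.
½[f(10) + f(39)] = ½[100000 + 9.02242e+07] = 4.51621e+07.
Running total after boundary: 6.31453e+08.
Order-1 term: 1/12 · (1.15672e+07 − 50000.0) = 959767.
Running total after k=1: 6.32412e+08.
Order-2 term: −1/720 · (91260.0 − 6000.00) = -118.417.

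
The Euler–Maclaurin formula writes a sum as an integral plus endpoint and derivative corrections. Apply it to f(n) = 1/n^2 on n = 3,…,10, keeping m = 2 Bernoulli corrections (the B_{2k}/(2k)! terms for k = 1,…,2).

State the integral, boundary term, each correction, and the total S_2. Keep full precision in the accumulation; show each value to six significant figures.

Integral: ∫_3^10 1/x^2 dx = 0.233333.
Endpoint term: (f(3) + f(10))/2 = (0.111111 + 0.0100000)/2 = 0.0605556.
So far: 0.293889.
Order-1 term: 1/12 · (-0.00200000 − (-0.0740741)) = 0.00600617.
After k=1: 0.299895.
Order-2 term: −1/720 · (-0.000240000 − (-0.0987654)) = -0.000136841.

S_2 ≈ 0.299758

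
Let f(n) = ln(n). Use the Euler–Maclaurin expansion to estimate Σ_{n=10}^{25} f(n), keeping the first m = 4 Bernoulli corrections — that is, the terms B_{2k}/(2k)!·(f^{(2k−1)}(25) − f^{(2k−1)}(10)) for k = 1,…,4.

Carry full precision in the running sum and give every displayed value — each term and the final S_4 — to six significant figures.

Integral: ∫_10^25 ln(x) dx = 42.4460.
Endpoint term: (f(10) + f(25))/2 = (2.30259 + 3.21888)/2 = 2.76073.
So far: 45.2068.
Correction k=1: B_{2}/2! · (f^{(1)}(25) − f^{(1)}(10)) = 1/12 · (0.0400000 − 0.100000) = -0.00500000.
After k=1: 45.2018.
Correction k=2: B_{4}/4! · (f^{(3)}(25) − f^{(3)}(10)) = −1/720 · (0.000128000 − 0.00200000) = 2.60000e-06.
After k=2: 45.2018.
Correction k=3: B_{6}/6! · (f^{(5)}(25) − f^{(5)}(10)) = 1/30240 · (2.45760e-06 − 0.000240000) = -7.85524e-09.
After k=3: 45.2018.
Correction k=4: B_{8}/8! · (f^{(7)}(25) − f^{(7)}(10)) = −1/1209600 · (1.17965e-07 − 7.20000e-05) = 5.94263e-11.

S_4 ≈ 45.2018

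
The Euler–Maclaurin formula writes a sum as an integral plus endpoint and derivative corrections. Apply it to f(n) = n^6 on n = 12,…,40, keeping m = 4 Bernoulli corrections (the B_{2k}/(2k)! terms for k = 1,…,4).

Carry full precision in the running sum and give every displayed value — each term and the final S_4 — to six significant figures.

S_4 ≈ 2.55012e+10

∫_12^40 x^6 dx evaluates to 2.34006e+10.
Boundary: ½(f(12) + f(40)) = ½(2.98598e+06 + 4.09600e+09) = 2.04949e+09.
So far: 2.54501e+10.
Correction k=1: B_{2}/2! · (f^{(1)}(40) − f^{(1)}(12)) = 1/12 · (6.14400e+08 − 1.49299e+06) = 5.10756e+07.
After k=1: 2.55012e+10.
Correction k=2: B_{4}/4! · (f^{(3)}(40) − f^{(3)}(12)) = −1/720 · (7.68000e+06 − 207360) = -10378.7.
After k=2: 2.55012e+10.
Correction k=3: B_{6}/6! · (f^{(5)}(40) − f^{(5)}(12)) = 1/30240 · (28800.0 − 8640.00) = 0.666667.
After k=3: 2.55012e+10.
Correction k=4: B_{8}/8! · (f^{(7)}(40) − f^{(7)}(12)) = −1/1209600 · (0.00000 − 0.00000) = 0.00000.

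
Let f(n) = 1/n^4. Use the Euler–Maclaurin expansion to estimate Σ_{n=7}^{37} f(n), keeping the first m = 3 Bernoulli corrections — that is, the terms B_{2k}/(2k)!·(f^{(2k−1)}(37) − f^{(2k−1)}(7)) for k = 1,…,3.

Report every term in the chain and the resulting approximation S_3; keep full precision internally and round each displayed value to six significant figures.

The integral term ∫_7^37 1/x^4 dx = 0.000965237.
Endpoint term: (f(7) + f(37))/2 = (0.000416493 + 5.33572e-07)/2 = 0.000208513.
So far: 0.00117375.
Correction k=1: B_{2}/2! · (f^{(1)}(37) − f^{(1)}(7)) = 1/12 · (-5.76835e-08 − (-0.000237996)) = 1.98282e-05.
Running total after k=1: 0.00119358.
Correction k=2: B_{4}/4! · (f^{(3)}(37) − f^{(3)}(7)) = −1/720 · (-1.26406e-09 − (-0.000145712)) = -2.02376e-07.
Running total after k=2: 0.00119338.
Correction k=3: B_{6}/6! · (f^{(5)}(37) − f^{(5)}(7)) = 1/30240 · (-5.17075e-11 − (-0.000166528)) = 5.50687e-09.

S_3 ≈ 0.00119338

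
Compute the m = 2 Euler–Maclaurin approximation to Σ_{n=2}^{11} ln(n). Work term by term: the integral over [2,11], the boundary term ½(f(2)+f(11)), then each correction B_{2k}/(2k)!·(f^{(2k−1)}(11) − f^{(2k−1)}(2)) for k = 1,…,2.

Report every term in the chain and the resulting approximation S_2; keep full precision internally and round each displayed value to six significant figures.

S_2 ≈ 17.5023

Integral: ∫_2^11 ln(x) dx = 15.9906.
½[f(2) + f(11)] = ½[0.693147 + 2.39790] = 1.54552.
Running total after boundary: 17.5361.
Order-1 term: 1/12 · (0.0909091 − 0.500000) = -0.0340909.
Partial sum through k=1: 17.5020.
Order-2 term: −1/720 · (0.00150263 − 0.250000) = 0.000345135.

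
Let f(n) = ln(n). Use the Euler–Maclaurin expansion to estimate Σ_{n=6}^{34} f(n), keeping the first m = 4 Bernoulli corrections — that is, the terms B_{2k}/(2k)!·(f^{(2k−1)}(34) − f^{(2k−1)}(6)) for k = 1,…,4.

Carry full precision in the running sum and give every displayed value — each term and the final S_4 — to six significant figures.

The integral term ∫_6^34 ln(x) dx = 81.1457.
Boundary: ½(f(6) + f(34)) = ½(1.79176 + 3.52636) = 2.65906.
So far: 83.8048.
k=1: B_{2}/(2)! × [f^{(1)}(34) − f^{(1)}(6)] = 1/12 × (0.0294118 − 0.166667) = -0.0114379.
Running total after k=1: 83.7933.
k=2: B_{4}/(4)! × [f^{(3)}(34) − f^{(3)}(6)] = −1/720 × (5.08854e-05 − 0.00925926) = 1.27894e-05.
Running total after k=2: 83.7933.
k=3: B_{6}/(6)! × [f^{(5)}(34) − f^{(5)}(6)] = 1/30240 × (5.28222e-07 − 0.00308642) = -1.02047e-07.
Running total after k=3: 83.7933.
k=4: B_{8}/(8)! × [f^{(7)}(34) − f^{(7)}(6)] = −1/1209600 × (1.37082e-08 − 0.00257202) = 2.12633e-09.

S_4 ≈ 83.7933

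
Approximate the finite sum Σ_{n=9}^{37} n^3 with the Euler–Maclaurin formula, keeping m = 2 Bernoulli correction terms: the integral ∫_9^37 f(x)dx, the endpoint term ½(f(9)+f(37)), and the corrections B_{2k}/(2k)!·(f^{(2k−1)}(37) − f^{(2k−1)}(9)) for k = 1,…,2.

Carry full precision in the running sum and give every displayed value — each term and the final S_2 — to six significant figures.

S_2 ≈ 492913

The integral term ∫_9^37 x^3 dx = 466900.
Endpoint term: (f(9) + f(37))/2 = (729.000 + 50653.0)/2 = 25691.0.
So far: 492591.
Order-1 term: 1/12 · (4107.00 − 243.000) = 322.000.
Partial sum through k=1: 492913.
Order-2 term: −1/720 · (6.00000 − 6.00000) = 0.00000.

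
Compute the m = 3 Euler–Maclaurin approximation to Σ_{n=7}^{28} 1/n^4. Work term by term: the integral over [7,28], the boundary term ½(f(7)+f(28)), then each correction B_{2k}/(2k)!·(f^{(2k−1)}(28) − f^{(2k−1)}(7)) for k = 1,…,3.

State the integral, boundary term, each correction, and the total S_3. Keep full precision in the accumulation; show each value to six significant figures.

S_3 ≈ 0.00118531

Integral: ∫_7^28 1/x^4 dx = 0.000956633.
Endpoint term: (f(7) + f(28))/2 = (0.000416493 + 1.62693e-06)/2 = 0.000209060.
So far: 0.00116569.
Order-1 term: 1/12 · (-2.32418e-07 − (-0.000237996)) = 1.98136e-05.
Running total after k=1: 0.00118551.
Order-2 term: −1/720 · (-8.89355e-09 − (-0.000145712)) = -2.02365e-07.
Running total after k=2: 0.00118530.
Order-3 term: 1/30240 · (-6.35253e-10 − (-0.000166528)) = 5.50685e-09.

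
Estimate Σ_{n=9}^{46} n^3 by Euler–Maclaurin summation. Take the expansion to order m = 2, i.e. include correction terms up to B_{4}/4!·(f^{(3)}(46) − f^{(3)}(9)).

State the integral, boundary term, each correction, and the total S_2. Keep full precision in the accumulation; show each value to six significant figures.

Integral: ∫_9^46 x^3 dx = 1.11772e+06.
½[f(9) + f(46)] = ½[729.000 + 97336.0] = 49032.5.
Running total after boundary: 1.16676e+06.
Correction k=1: B_{2}/2! · (f^{(1)}(46) − f^{(1)}(9)) = 1/12 · (6348.00 − 243.000) = 508.750.
Partial sum through k=1: 1.16726e+06.
Correction k=2: B_{4}/4! · (f^{(3)}(46) − f^{(3)}(9)) = −1/720 · (6.00000 − 6.00000) = 0.00000.

S_2 ≈ 1.16726e+06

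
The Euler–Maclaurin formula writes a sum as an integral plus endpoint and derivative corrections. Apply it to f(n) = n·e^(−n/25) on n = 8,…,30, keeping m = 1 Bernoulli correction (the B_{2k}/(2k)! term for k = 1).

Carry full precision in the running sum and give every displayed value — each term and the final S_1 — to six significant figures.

S_1 ≈ 192.307

∫_8^30 x·e^(−x/25) dx evaluates to 184.931.
½[f(8) + f(30)] = ½[5.80919 + 9.03583] = 7.42251.
Running total after boundary: 192.353.
Correction k=1: B_{2}/2! · (f^{(1)}(30) − f^{(1)}(8)) = 1/12 · (-0.0602388 − 0.493781) = -0.0461683.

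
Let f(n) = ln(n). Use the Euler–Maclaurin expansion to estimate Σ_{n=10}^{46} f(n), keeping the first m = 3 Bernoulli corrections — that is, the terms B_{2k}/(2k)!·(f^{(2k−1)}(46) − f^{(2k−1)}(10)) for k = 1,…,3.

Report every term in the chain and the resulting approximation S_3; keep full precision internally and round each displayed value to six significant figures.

S_3 ≈ 120.151

Integral: ∫_10^46 ln(x) dx = 117.092.
½[f(10) + f(46)] = ½[2.30259 + 3.82864] = 3.06561.
Running total after boundary: 120.157.
Order-1 term: 1/12 · (0.0217391 − 0.100000) = -0.00652174.
Running total after k=1: 120.151.
Order-2 term: −1/720 · (2.05474e-05 − 0.00200000) = 2.74924e-06.
Running total after k=2: 120.151.
Order-3 term: 1/30240 · (1.16526e-07 − 0.000240000) = -7.93265e-09.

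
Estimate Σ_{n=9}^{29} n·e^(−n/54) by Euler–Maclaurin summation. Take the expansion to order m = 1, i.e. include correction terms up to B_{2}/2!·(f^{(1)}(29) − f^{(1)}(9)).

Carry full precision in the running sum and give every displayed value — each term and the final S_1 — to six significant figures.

∫_9^29 x·e^(−x/54) dx evaluates to 260.103.
Boundary: ½(f(9) + f(29)) = ½(7.61834 + 16.9498) = 12.2841.
Running total after boundary: 272.387.
k=1: B_{2}/(2)! × [f^{(1)}(29) − f^{(1)}(9)] = 1/12 × (0.270591 − 0.705401) = -0.0362342.

S_1 ≈ 272.351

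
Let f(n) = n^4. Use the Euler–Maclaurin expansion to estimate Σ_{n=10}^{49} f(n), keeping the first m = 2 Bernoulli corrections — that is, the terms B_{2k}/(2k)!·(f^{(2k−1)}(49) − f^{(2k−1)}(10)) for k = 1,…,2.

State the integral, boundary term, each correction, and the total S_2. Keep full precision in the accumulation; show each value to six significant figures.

∫_10^49 x^4 dx evaluates to 5.64750e+07.
Endpoint term: (f(10) + f(49))/2 = (10000.0 + 5.76480e+06)/2 = 2.88740e+06.
Running total after boundary: 5.93625e+07.
Correction k=1: B_{2}/2! · (f^{(1)}(49) − f^{(1)}(10)) = 1/12 · (470596 − 4000.00) = 38883.0.
Running total after k=1: 5.94013e+07.
Correction k=2: B_{4}/4! · (f^{(3)}(49) − f^{(3)}(10)) = −1/720 · (1176.00 − 240.000) = -1.30000.

S_2 ≈ 5.94013e+07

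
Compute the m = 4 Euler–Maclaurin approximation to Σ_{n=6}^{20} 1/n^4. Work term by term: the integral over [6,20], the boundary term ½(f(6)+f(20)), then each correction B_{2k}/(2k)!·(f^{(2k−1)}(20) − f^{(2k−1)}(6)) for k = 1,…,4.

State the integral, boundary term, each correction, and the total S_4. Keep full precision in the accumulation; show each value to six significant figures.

∫_6^20 1/x^4 dx evaluates to 0.00150154.
Boundary: ½(f(6) + f(20)) = ½(0.000771605 + 6.25000e-06) = 0.000388927.
Integral + boundary = 0.00189047.
Order-1 term: 1/12 · (-1.25000e-06 − (-0.000514403)) = 4.27628e-05.
Partial sum through k=1: 0.00193323.
Order-2 term: −1/720 · (-9.37500e-08 − (-0.000428669)) = -5.95244e-07.
Partial sum through k=2: 0.00193264.
Order-3 term: 1/30240 · (-1.31250e-08 − (-0.000666819)) = 2.20505e-08.
Partial sum through k=3: 0.00193266.
Order-4 term: −1/1209600 · (-2.95313e-09 − (-0.00166705)) = -1.37818e-09.

S_4 ≈ 0.00193266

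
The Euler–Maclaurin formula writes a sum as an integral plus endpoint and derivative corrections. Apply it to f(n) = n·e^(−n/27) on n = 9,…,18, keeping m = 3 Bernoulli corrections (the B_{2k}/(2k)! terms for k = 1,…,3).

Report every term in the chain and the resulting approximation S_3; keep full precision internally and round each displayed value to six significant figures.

S_3 ≈ 80.4862

Integral: ∫_9^18 x·e^(−x/27) dx = 72.6666.
½[f(9) + f(18)] = ½[6.44878 + 9.24151] = 7.84514.
Running total after boundary: 80.5118.
Order-1 term: 1/12 · (0.171139 − 0.477688) = -0.0255457.
Running total after k=1: 80.4862.
Order-2 term: −1/720 · (0.00164331 − 0.00262106) = 1.35798e-06.
Running total after k=2: 80.4862.
Order-3 term: 1/30240 · (4.18637e-06 − 6.29197e-06) = -6.96298e-11.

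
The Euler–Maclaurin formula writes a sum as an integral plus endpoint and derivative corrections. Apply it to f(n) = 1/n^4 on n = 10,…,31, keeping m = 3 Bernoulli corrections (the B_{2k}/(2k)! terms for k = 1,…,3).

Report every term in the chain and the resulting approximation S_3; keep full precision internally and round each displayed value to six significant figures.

∫_10^31 1/x^4 dx evaluates to 0.000322144.
Endpoint term: (f(10) + f(31))/2 = (0.000100000 + 1.08281e-06)/2 = 5.05414e-05.
So far: 0.000372686.
Correction k=1: B_{2}/2! · (f^{(1)}(31) − f^{(1)}(10)) = 1/12 · (-1.39718e-07 − (-4.00000e-05)) = 3.32169e-06.
After k=1: 0.000376007.
Correction k=2: B_{4}/4! · (f^{(3)}(31) − f^{(3)}(10)) = −1/720 · (-4.36164e-09 − (-1.20000e-05)) = -1.66606e-08.
After k=2: 0.000375991.
Correction k=3: B_{6}/6! · (f^{(5)}(31) − f^{(5)}(10)) = 1/30240 · (-2.54164e-10 − (-6.72000e-06)) = 2.22214e-10.

S_3 ≈ 0.000375991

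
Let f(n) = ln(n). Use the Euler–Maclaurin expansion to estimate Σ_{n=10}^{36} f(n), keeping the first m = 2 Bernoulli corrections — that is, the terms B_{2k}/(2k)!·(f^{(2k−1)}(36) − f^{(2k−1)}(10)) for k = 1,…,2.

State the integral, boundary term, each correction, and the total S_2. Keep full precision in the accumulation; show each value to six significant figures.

S_2 ≈ 82.9179

Integral: ∫_10^36 ln(x) dx = 79.9808.
Endpoint term: (f(10) + f(36))/2 = (2.30259 + 3.58352)/2 = 2.94305.
Running total after boundary: 82.9239.
k=1: B_{2}/(2)! × [f^{(1)}(36) − f^{(1)}(10)] = 1/12 × (0.0277778 − 0.100000) = -0.00601852.
After k=1: 82.9179.
k=2: B_{4}/(4)! × [f^{(3)}(36) − f^{(3)}(10)] = −1/720 × (4.28669e-05 − 0.00200000) = 2.71824e-06.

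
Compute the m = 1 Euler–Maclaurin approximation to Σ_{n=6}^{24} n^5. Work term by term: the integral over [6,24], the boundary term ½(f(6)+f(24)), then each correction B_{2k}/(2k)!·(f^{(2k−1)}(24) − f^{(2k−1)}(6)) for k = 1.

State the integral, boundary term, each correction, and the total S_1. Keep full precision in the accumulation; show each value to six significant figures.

∫_6^24 x^5 dx evaluates to 3.18427e+07.
Boundary: ½(f(6) + f(24)) = ½(7776.00 + 7.96262e+06) = 3.98520e+06.
So far: 3.58279e+07.
Correction k=1: B_{2}/2! · (f^{(1)}(24) − f^{(1)}(6)) = 1/12 · (1.65888e+06 − 6480.00) = 137700.

S_1 ≈ 3.59656e+07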